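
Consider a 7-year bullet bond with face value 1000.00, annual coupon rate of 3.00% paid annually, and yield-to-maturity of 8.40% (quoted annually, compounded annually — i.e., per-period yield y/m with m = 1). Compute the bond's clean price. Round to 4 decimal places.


Answer: Price = 722.6615

Derivation:
Coupon per period c = face * coupon_rate / m = 30.000000
Periods per year m = 1; per-period yield y/m = 0.084000
Number of cashflows N = 7
Cashflows (t years, CF_t, discount factor 1/(1+y/m)^(m*t), PV):
  t = 1.0000: CF_t = 30.000000, DF = 0.922509, PV = 27.675277
  t = 2.0000: CF_t = 30.000000, DF = 0.851023, PV = 25.530698
  t = 3.0000: CF_t = 30.000000, DF = 0.785077, PV = 23.552305
  t = 4.0000: CF_t = 30.000000, DF = 0.724241, PV = 21.727218
  t = 5.0000: CF_t = 30.000000, DF = 0.668119, PV = 20.043559
  t = 6.0000: CF_t = 30.000000, DF = 0.616346, PV = 18.490368
  t = 7.0000: CF_t = 1030.000000, DF = 0.568585, PV = 585.642046
Price P = sum_t PV_t = 722.661471


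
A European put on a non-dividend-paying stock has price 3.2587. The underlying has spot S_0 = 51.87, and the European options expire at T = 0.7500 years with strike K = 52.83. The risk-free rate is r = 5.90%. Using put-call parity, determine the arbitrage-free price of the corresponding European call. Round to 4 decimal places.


Answer: Call price = 4.5855

Derivation:
Put-call parity: C - P = S_0 * exp(-qT) - K * exp(-rT).
S_0 * exp(-qT) = 51.8700 * 1.00000000 = 51.87000000
K * exp(-rT) = 52.8300 * 0.95671475 = 50.54324018
C = P + S*exp(-qT) - K*exp(-rT)
C = 3.2587 + 51.87000000 - 50.54324018 = 4.5855


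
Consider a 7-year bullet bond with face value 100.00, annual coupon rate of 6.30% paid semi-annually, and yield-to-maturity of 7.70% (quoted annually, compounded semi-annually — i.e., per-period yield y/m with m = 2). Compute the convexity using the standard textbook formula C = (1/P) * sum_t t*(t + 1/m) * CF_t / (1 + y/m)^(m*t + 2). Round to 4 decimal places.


Coupon per period c = face * coupon_rate / m = 3.150000
Periods per year m = 2; per-period yield y/m = 0.038500
Number of cashflows N = 14
Cashflows (t years, CF_t, discount factor 1/(1+y/m)^(m*t), PV):
  t = 0.5000: CF_t = 3.150000, DF = 0.962927, PV = 3.033221
  t = 1.0000: CF_t = 3.150000, DF = 0.927229, PV = 2.920771
  t = 1.5000: CF_t = 3.150000, DF = 0.892854, PV = 2.812490
  t = 2.0000: CF_t = 3.150000, DF = 0.859754, PV = 2.708224
  t = 2.5000: CF_t = 3.150000, DF = 0.827880, PV = 2.607823
  t = 3.0000: CF_t = 3.150000, DF = 0.797188, PV = 2.511144
  t = 3.5000: CF_t = 3.150000, DF = 0.767635, PV = 2.418049
  t = 4.0000: CF_t = 3.150000, DF = 0.739176, PV = 2.328405
  t = 4.5000: CF_t = 3.150000, DF = 0.711773, PV = 2.242085
  t = 5.0000: CF_t = 3.150000, DF = 0.685386, PV = 2.158965
  t = 5.5000: CF_t = 3.150000, DF = 0.659977, PV = 2.078926
  t = 6.0000: CF_t = 3.150000, DF = 0.635509, PV = 2.001855
  t = 6.5000: CF_t = 3.150000, DF = 0.611949, PV = 1.927641
  t = 7.0000: CF_t = 103.150000, DF = 0.589263, PV = 60.782453
Price P = sum_t PV_t = 92.532050
Convexity numerator sum_t t*(t + 1/m) * CF_t / (1+y/m)^(m*t + 2):
  t = 0.5000: term = 1.406245
  t = 1.0000: term = 4.062336
  t = 1.5000: term = 7.823468
  t = 2.0000: term = 12.555718
  t = 2.5000: term = 18.135365
  t = 3.0000: term = 24.448254
  t = 3.5000: term = 31.389188
  t = 4.0000: term = 38.861365
  t = 4.5000: term = 46.775836
  t = 5.0000: term = 55.051003
  t = 5.5000: term = 63.612137
  t = 6.0000: term = 72.390929
  t = 6.5000: term = 81.325068
  t = 7.0000: term = 2958.860715
Convexity = (1/P) * sum = 3416.697628 / 92.532050 = 36.924478

Answer: Convexity = 36.9245


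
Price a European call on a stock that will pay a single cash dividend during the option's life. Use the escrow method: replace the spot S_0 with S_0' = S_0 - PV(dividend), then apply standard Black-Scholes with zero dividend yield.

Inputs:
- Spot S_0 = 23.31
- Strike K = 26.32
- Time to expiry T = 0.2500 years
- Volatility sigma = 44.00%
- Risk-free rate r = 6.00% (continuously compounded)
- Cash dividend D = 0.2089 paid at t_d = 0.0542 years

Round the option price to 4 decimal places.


Answer: Price = 1.0214

Derivation:
PV(D) = D * exp(-r * t_d) = 0.2089 * 0.99675328 = 0.20822176
S_0' = S_0 - PV(D) = 23.3100 - 0.20822176 = 23.10177824
d1 = (ln(S_0'/K) + (r + sigma^2/2)*T) / (sigma*sqrt(T)) = -0.41463414
d2 = d1 - sigma*sqrt(T) = -0.63463414
exp(-rT) = 0.98511194
N(d1) = 0.33920487; N(d2) = 0.26283353
C = S_0' * N(d1) - K * exp(-rT) * N(d2) = 23.10177824 * 0.33920487 - 26.3200 * 0.98511194 * 0.26283353 = 1.0214


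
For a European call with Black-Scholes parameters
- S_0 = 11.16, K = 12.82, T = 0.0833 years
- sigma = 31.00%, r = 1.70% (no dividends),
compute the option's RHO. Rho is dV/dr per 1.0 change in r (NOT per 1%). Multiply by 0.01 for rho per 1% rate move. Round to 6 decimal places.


Answer: Rho = 0.060989

Derivation:
d1 = -1.4893233071; d2 = -1.5787946992
phi(d1) = 0.1316010226; exp(-qT) = 1.0000000000; exp(-rT) = 0.9985849022
N(d2) = 0.0571915774
Rho = K*T*exp(-rT)*N(d2) = 12.8200 * 0.0833 * 0.9985849022 * 0.0571915774 = 0.060989


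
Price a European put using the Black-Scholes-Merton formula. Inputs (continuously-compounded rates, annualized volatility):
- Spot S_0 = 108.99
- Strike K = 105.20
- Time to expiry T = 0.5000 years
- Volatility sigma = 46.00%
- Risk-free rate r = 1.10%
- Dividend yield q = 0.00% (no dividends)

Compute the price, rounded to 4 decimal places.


d1 = (ln(S/K) + (r - q + 0.5*sigma^2) * T) / (sigma * sqrt(T)) = 0.28835456
d2 = d1 - sigma * sqrt(T) = -0.03691456
exp(-rT) = 0.99451510; exp(-qT) = 1.00000000
P = K * exp(-rT) * N(-d2) - S_0 * exp(-qT) * N(-d1)
N(-d1) = 0.38653767; N(-d2) = 0.51472343
P = 105.2000 * 0.99451510 * 0.51472343 - 108.9900 * 1.00000000 * 0.38653767 = 11.7232

Answer: Price = 11.7232


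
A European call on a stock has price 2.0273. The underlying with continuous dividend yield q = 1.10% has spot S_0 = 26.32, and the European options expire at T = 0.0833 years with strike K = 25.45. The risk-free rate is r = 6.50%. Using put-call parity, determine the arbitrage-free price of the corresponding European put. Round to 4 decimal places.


Put-call parity: C - P = S_0 * exp(-qT) - K * exp(-rT).
S_0 * exp(-qT) = 26.3200 * 0.99908412 = 26.29589403
K * exp(-rT) = 25.4500 * 0.99460013 = 25.31257336
P = C - S*exp(-qT) + K*exp(-rT)
P = 2.0273 - 26.29589403 + 25.31257336 = 1.0440

Answer: Put price = 1.0440


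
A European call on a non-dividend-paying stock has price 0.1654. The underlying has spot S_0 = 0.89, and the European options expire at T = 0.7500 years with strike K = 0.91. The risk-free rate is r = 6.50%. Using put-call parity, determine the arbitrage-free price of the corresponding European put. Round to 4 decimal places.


Answer: Put price = 0.1421

Derivation:
Put-call parity: C - P = S_0 * exp(-qT) - K * exp(-rT).
S_0 * exp(-qT) = 0.8900 * 1.00000000 = 0.89000000
K * exp(-rT) = 0.9100 * 0.95241920 = 0.86670148
P = C - S*exp(-qT) + K*exp(-rT)
P = 0.1654 - 0.89000000 + 0.86670148 = 0.1421


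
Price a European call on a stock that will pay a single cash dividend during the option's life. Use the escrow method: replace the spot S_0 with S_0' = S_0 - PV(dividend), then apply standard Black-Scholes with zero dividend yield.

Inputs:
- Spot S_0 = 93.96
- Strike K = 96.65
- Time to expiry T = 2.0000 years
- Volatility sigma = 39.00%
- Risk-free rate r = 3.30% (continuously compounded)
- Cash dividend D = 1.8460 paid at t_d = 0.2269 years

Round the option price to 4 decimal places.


PV(D) = D * exp(-r * t_d) = 1.8460 * 0.99254026 = 1.83222933
S_0' = S_0 - PV(D) = 93.9600 - 1.83222933 = 92.12777067
d1 = (ln(S_0'/K) + (r + sigma^2/2)*T) / (sigma*sqrt(T)) = 0.30855279
d2 = d1 - sigma*sqrt(T) = -0.24299050
exp(-rT) = 0.93613086
N(d1) = 0.62116913; N(d2) = 0.40400638
C = S_0' * N(d1) - K * exp(-rT) * N(d2) = 92.12777067 * 0.62116913 - 96.6500 * 0.93613086 * 0.40400638 = 20.6736

Answer: Price = 20.6736


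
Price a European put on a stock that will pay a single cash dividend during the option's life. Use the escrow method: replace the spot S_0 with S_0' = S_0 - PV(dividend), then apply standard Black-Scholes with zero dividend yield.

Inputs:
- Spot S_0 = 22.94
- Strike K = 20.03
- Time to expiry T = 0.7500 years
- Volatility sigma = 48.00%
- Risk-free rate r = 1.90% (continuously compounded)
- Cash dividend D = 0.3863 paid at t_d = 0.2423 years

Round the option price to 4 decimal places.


PV(D) = D * exp(-r * t_d) = 0.3863 * 0.99540688 = 0.38452568
S_0' = S_0 - PV(D) = 22.9400 - 0.38452568 = 22.55547432
d1 = (ln(S_0'/K) + (r + sigma^2/2)*T) / (sigma*sqrt(T)) = 0.52778631
d2 = d1 - sigma*sqrt(T) = 0.11209412
exp(-rT) = 0.98585105
N(-d1) = 0.29882383; N(-d2) = 0.45537439
P = K * exp(-rT) * N(-d2) - S_0' * N(-d1) = 20.0300 * 0.98585105 * 0.45537439 - 22.55547432 * 0.29882383 = 2.2520

Answer: Price = 2.2520


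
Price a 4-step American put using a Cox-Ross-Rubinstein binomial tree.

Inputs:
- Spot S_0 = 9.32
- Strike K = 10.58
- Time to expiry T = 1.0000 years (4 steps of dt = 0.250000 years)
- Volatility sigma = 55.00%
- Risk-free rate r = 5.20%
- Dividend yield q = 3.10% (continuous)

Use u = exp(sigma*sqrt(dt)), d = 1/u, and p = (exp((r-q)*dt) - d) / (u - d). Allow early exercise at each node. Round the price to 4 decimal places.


dt = T/N = 0.250000
u = exp(sigma*sqrt(dt)) = 1.316531; d = 1/u = 0.759572
p = (exp((r-q)*dt) - d) / (u - d) = 0.441131
Discount per step: exp(-r*dt) = 0.987084
Stock lattice S(k, i) with i counting down-moves:
  k=0: S(0,0) = 9.3200
  k=1: S(1,0) = 12.2701; S(1,1) = 7.0792
  k=2: S(2,0) = 16.1539; S(2,1) = 9.3200; S(2,2) = 5.3772
  k=3: S(3,0) = 21.2671; S(3,1) = 12.2701; S(3,2) = 7.0792; S(3,3) = 4.0844
  k=4: S(4,0) = 27.9988; S(4,1) = 16.1539; S(4,2) = 9.3200; S(4,3) = 5.3772; S(4,4) = 3.1024
Terminal payoffs V(N, i) = max(K - S_T, 0):
  V(4,0) = 0.000000; V(4,1) = 0.000000; V(4,2) = 1.260000; V(4,3) = 5.202828; V(4,4) = 7.477641
Backward induction: V(k, i) = exp(-r*dt) * [p * V(k+1, i) + (1-p) * V(k+1, i+1)]; then take max(V_cont, immediate exercise) for American.
  V(3,0) = exp(-r*dt) * [p*0.000000 + (1-p)*0.000000] = 0.000000; exercise = 0.000000; V(3,0) = max -> 0.000000
  V(3,1) = exp(-r*dt) * [p*0.000000 + (1-p)*1.260000] = 0.695080; exercise = 0.000000; V(3,1) = max -> 0.695080
  V(3,2) = exp(-r*dt) * [p*1.260000 + (1-p)*5.202828] = 3.418790; exercise = 3.500788; V(3,2) = max -> 3.500788
  V(3,3) = exp(-r*dt) * [p*5.202828 + (1-p)*7.477641] = 6.390531; exercise = 6.495650; V(3,3) = max -> 6.495650
  V(2,0) = exp(-r*dt) * [p*0.000000 + (1-p)*0.695080] = 0.383441; exercise = 0.000000; V(2,0) = max -> 0.383441
  V(2,1) = exp(-r*dt) * [p*0.695080 + (1-p)*3.500788] = 2.233873; exercise = 1.260000; V(2,1) = max -> 2.233873
  V(2,2) = exp(-r*dt) * [p*3.500788 + (1-p)*6.495650] = 5.107690; exercise = 5.202828; V(2,2) = max -> 5.202828
  V(1,0) = exp(-r*dt) * [p*0.383441 + (1-p)*2.233873] = 1.399281; exercise = 0.000000; V(1,0) = max -> 1.399281
  V(1,1) = exp(-r*dt) * [p*2.233873 + (1-p)*5.202828] = 3.842847; exercise = 3.500788; V(1,1) = max -> 3.842847
  V(0,0) = exp(-r*dt) * [p*1.399281 + (1-p)*3.842847] = 2.729203; exercise = 1.260000; V(0,0) = max -> 2.729203

Answer: Price = V(0,0) = 2.7292


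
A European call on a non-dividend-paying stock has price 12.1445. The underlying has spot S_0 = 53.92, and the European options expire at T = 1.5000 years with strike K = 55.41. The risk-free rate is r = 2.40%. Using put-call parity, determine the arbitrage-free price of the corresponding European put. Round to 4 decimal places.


Answer: Put price = 11.6752

Derivation:
Put-call parity: C - P = S_0 * exp(-qT) - K * exp(-rT).
S_0 * exp(-qT) = 53.9200 * 1.00000000 = 53.92000000
K * exp(-rT) = 55.4100 * 0.96464029 = 53.45071866
P = C - S*exp(-qT) + K*exp(-rT)
P = 12.1445 - 53.92000000 + 53.45071866 = 11.6752


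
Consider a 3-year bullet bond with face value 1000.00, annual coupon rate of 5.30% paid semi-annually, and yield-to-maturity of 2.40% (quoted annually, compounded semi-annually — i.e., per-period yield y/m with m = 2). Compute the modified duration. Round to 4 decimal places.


Answer: Modified duration = 2.7881

Derivation:
Coupon per period c = face * coupon_rate / m = 26.500000
Periods per year m = 2; per-period yield y/m = 0.012000
Number of cashflows N = 6
Cashflows (t years, CF_t, discount factor 1/(1+y/m)^(m*t), PV):
  t = 0.5000: CF_t = 26.500000, DF = 0.988142, PV = 26.185771
  t = 1.0000: CF_t = 26.500000, DF = 0.976425, PV = 25.875268
  t = 1.5000: CF_t = 26.500000, DF = 0.964847, PV = 25.568446
  t = 2.0000: CF_t = 26.500000, DF = 0.953406, PV = 25.265263
  t = 2.5000: CF_t = 26.500000, DF = 0.942101, PV = 24.965675
  t = 3.0000: CF_t = 1026.500000, DF = 0.930930, PV = 955.599423
Price P = sum_t PV_t = 1083.459845
First compute Macaulay numerator sum_t t * PV_t:
  t * PV_t at t = 0.5000: 13.092885
  t * PV_t at t = 1.0000: 25.875268
  t * PV_t at t = 1.5000: 38.352669
  t * PV_t at t = 2.0000: 50.530526
  t * PV_t at t = 2.5000: 62.414187
  t * PV_t at t = 3.0000: 2866.798268
Macaulay duration D = 3057.063804 / 1083.459845 = 2.821576
Modified duration = D / (1 + y/m) = 2.821576 / (1 + 0.012000) = 2.788118


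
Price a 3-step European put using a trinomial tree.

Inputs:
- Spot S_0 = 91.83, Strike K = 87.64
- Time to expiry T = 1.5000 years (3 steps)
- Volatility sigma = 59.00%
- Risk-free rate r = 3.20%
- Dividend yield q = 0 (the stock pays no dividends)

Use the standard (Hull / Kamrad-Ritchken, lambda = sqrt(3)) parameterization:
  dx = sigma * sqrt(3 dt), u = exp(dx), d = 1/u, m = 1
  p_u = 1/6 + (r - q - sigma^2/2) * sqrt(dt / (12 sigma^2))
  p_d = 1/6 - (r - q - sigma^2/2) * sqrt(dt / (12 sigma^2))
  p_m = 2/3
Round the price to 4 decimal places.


dt = T/N = 0.500000; dx = sigma*sqrt(3*dt) = 0.722599
u = exp(dx) = 2.059781; d = 1/u = 0.485489
p_u = 0.117521, p_m = 0.666667, p_d = 0.215812
Discount per step: exp(-r*dt) = 0.984127
Stock lattice S(k, j) with j the centered position index:
  k=0: S(0,+0) = 91.8300
  k=1: S(1,-1) = 44.5824; S(1,+0) = 91.8300; S(1,+1) = 189.1497
  k=2: S(2,-2) = 21.6443; S(2,-1) = 44.5824; S(2,+0) = 91.8300; S(2,+1) = 189.1497; S(2,+2) = 389.6068
  k=3: S(3,-3) = 10.5080; S(3,-2) = 21.6443; S(3,-1) = 44.5824; S(3,+0) = 91.8300; S(3,+1) = 189.1497; S(3,+2) = 389.6068; S(3,+3) = 802.5045
Terminal payoffs V(N, j) = max(K - S_T, 0):
  V(3,-3) = 77.131961; V(3,-2) = 65.995744; V(3,-1) = 43.057582; V(3,+0) = 0.000000; V(3,+1) = 0.000000; V(3,+2) = 0.000000; V(3,+3) = 0.000000
Backward induction: V(k, j) = exp(-r*dt) * [p_u * V(k+1, j+1) + p_m * V(k+1, j) + p_d * V(k+1, j-1)]
  V(2,-2) = exp(-r*dt) * [p_u*43.057582 + p_m*65.995744 + p_d*77.131961] = 64.660467
  V(2,-1) = exp(-r*dt) * [p_u*0.000000 + p_m*43.057582 + p_d*65.995744] = 42.266042
  V(2,+0) = exp(-r*dt) * [p_u*0.000000 + p_m*0.000000 + p_d*43.057582] = 9.144855
  V(2,+1) = exp(-r*dt) * [p_u*0.000000 + p_m*0.000000 + p_d*0.000000] = 0.000000
  V(2,+2) = exp(-r*dt) * [p_u*0.000000 + p_m*0.000000 + p_d*0.000000] = 0.000000
  V(1,-1) = exp(-r*dt) * [p_u*9.144855 + p_m*42.266042 + p_d*64.660467] = 42.520786
  V(1,+0) = exp(-r*dt) * [p_u*0.000000 + p_m*9.144855 + p_d*42.266042] = 14.976543
  V(1,+1) = exp(-r*dt) * [p_u*0.000000 + p_m*0.000000 + p_d*9.144855] = 1.942245
  V(0,+0) = exp(-r*dt) * [p_u*1.942245 + p_m*14.976543 + p_d*42.520786] = 19.081362

Answer: Price = V(0,0) = 19.0814


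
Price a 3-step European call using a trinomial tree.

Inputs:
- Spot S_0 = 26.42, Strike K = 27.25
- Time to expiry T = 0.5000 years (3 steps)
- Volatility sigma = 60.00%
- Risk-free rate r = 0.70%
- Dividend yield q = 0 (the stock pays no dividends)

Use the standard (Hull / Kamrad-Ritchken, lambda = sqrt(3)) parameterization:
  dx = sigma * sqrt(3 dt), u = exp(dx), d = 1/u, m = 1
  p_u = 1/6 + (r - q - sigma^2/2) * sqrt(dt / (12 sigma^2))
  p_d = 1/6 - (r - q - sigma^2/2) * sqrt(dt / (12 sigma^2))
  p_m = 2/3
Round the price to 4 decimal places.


Answer: Price = V(0,0) = 3.8196

Derivation:
dt = T/N = 0.166667; dx = sigma*sqrt(3*dt) = 0.424264
u = exp(dx) = 1.528465; d = 1/u = 0.654251
p_u = 0.132686, p_m = 0.666667, p_d = 0.200647
Discount per step: exp(-r*dt) = 0.998834
Stock lattice S(k, j) with j the centered position index:
  k=0: S(0,+0) = 26.4200
  k=1: S(1,-1) = 17.2853; S(1,+0) = 26.4200; S(1,+1) = 40.3820
  k=2: S(2,-2) = 11.3089; S(2,-1) = 17.2853; S(2,+0) = 26.4200; S(2,+1) = 40.3820; S(2,+2) = 61.7226
  k=3: S(3,-3) = 7.3989; S(3,-2) = 11.3089; S(3,-1) = 17.2853; S(3,+0) = 26.4200; S(3,+1) = 40.3820; S(3,+2) = 61.7226; S(3,+3) = 94.3408
Terminal payoffs V(N, j) = max(S_T - K, 0):
  V(3,-3) = 0.000000; V(3,-2) = 0.000000; V(3,-1) = 0.000000; V(3,+0) = 0.000000; V(3,+1) = 13.132050; V(3,+2) = 34.472556; V(3,+3) = 67.090776
Backward induction: V(k, j) = exp(-r*dt) * [p_u * V(k+1, j+1) + p_m * V(k+1, j) + p_d * V(k+1, j-1)]
  V(2,-2) = exp(-r*dt) * [p_u*0.000000 + p_m*0.000000 + p_d*0.000000] = 0.000000
  V(2,-1) = exp(-r*dt) * [p_u*0.000000 + p_m*0.000000 + p_d*0.000000] = 0.000000
  V(2,+0) = exp(-r*dt) * [p_u*13.132050 + p_m*0.000000 + p_d*0.000000] = 1.740411
  V(2,+1) = exp(-r*dt) * [p_u*34.472556 + p_m*13.132050 + p_d*0.000000] = 13.313193
  V(2,+2) = exp(-r*dt) * [p_u*67.090776 + p_m*34.472556 + p_d*13.132050] = 34.478387
  V(1,-1) = exp(-r*dt) * [p_u*1.740411 + p_m*0.000000 + p_d*0.000000] = 0.230659
  V(1,+0) = exp(-r*dt) * [p_u*13.313193 + p_m*1.740411 + p_d*0.000000] = 2.923339
  V(1,+1) = exp(-r*dt) * [p_u*34.478387 + p_m*13.313193 + p_d*1.740411] = 13.783388
  V(0,+0) = exp(-r*dt) * [p_u*13.783388 + p_m*2.923339 + p_d*0.230659] = 3.819581


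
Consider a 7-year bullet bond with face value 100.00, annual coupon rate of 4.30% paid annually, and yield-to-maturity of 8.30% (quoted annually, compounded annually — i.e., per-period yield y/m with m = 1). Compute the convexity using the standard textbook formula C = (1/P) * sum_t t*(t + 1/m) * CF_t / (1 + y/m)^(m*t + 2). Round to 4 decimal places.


Answer: Convexity = 39.4592

Derivation:
Coupon per period c = face * coupon_rate / m = 4.300000
Periods per year m = 1; per-period yield y/m = 0.083000
Number of cashflows N = 7
Cashflows (t years, CF_t, discount factor 1/(1+y/m)^(m*t), PV):
  t = 1.0000: CF_t = 4.300000, DF = 0.923361, PV = 3.970452
  t = 2.0000: CF_t = 4.300000, DF = 0.852596, PV = 3.666161
  t = 3.0000: CF_t = 4.300000, DF = 0.787254, PV = 3.385190
  t = 4.0000: CF_t = 4.300000, DF = 0.726919, PV = 3.125753
  t = 5.0000: CF_t = 4.300000, DF = 0.671209, PV = 2.886198
  t = 6.0000: CF_t = 4.300000, DF = 0.619768, PV = 2.665003
  t = 7.0000: CF_t = 104.300000, DF = 0.572270, PV = 59.687737
Price P = sum_t PV_t = 79.386495
Convexity numerator sum_t t*(t + 1/m) * CF_t / (1+y/m)^(m*t + 2):
  t = 1.0000: term = 6.770381
  t = 2.0000: term = 18.754517
  t = 3.0000: term = 34.634380
  t = 4.0000: term = 53.300062
  t = 5.0000: term = 73.822800
  t = 6.0000: term = 95.431136
  t = 7.0000: term = 2849.812098
Convexity = (1/P) * sum = 3132.525373 / 79.386495 = 39.459172


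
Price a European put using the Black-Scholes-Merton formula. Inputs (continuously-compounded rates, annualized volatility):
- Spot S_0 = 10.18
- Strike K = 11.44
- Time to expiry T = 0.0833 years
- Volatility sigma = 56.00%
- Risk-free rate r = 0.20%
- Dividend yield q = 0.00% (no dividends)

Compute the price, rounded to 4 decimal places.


d1 = (ln(S/K) + (r - q + 0.5*sigma^2) * T) / (sigma * sqrt(T)) = -0.64013897
d2 = d1 - sigma * sqrt(T) = -0.80176471
exp(-rT) = 0.99983341; exp(-qT) = 1.00000000
P = K * exp(-rT) * N(-d2) - S_0 * exp(-qT) * N(-d1)
N(-d1) = 0.73895887; N(-d2) = 0.78865546
P = 11.4400 * 0.99983341 * 0.78865546 - 10.1800 * 1.00000000 * 0.73895887 = 1.4981

Answer: Price = 1.4981


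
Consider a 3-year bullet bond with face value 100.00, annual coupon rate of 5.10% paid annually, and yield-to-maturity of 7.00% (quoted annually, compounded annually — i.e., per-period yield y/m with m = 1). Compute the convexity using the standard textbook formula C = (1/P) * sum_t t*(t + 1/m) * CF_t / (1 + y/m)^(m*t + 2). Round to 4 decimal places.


Answer: Convexity = 9.7974

Derivation:
Coupon per period c = face * coupon_rate / m = 5.100000
Periods per year m = 1; per-period yield y/m = 0.070000
Number of cashflows N = 3
Cashflows (t years, CF_t, discount factor 1/(1+y/m)^(m*t), PV):
  t = 1.0000: CF_t = 5.100000, DF = 0.934579, PV = 4.766355
  t = 2.0000: CF_t = 5.100000, DF = 0.873439, PV = 4.454538
  t = 3.0000: CF_t = 105.100000, DF = 0.816298, PV = 85.792907
Price P = sum_t PV_t = 95.013800
Convexity numerator sum_t t*(t + 1/m) * CF_t / (1+y/m)^(m*t + 2):
  t = 1.0000: term = 8.326238
  t = 2.0000: term = 23.344593
  t = 3.0000: term = 899.218170
Convexity = (1/P) * sum = 930.889001 / 95.013800 = 9.797408


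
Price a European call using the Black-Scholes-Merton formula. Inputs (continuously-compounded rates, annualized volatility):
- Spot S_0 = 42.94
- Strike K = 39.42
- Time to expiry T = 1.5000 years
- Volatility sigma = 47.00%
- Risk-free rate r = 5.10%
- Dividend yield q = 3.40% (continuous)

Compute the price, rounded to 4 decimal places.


Answer: Price = 11.0590

Derivation:
d1 = (ln(S/K) + (r - q + 0.5*sigma^2) * T) / (sigma * sqrt(T)) = 0.48070019
d2 = d1 - sigma * sqrt(T) = -0.09492990
exp(-rT) = 0.92635291; exp(-qT) = 0.95027867
C = S_0 * exp(-qT) * N(d1) - K * exp(-rT) * N(d2)
N(d1) = 0.68463520; N(d2) = 0.46218525
C = 42.9400 * 0.95027867 * 0.68463520 - 39.4200 * 0.92635291 * 0.46218525 = 11.0590


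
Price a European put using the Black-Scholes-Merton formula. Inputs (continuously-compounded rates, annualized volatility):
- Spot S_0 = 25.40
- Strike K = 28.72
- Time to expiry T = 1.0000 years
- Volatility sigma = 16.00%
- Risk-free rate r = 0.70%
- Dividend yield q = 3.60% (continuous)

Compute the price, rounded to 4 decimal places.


Answer: Price = 4.4050

Derivation:
d1 = (ln(S/K) + (r - q + 0.5*sigma^2) * T) / (sigma * sqrt(T)) = -0.86902856
d2 = d1 - sigma * sqrt(T) = -1.02902856
exp(-rT) = 0.99302444; exp(-qT) = 0.96464029
P = K * exp(-rT) * N(-d2) - S_0 * exp(-qT) * N(-d1)
N(-d1) = 0.80758425; N(-d2) = 0.84826687
P = 28.7200 * 0.99302444 * 0.84826687 - 25.4000 * 0.96464029 * 0.80758425 = 4.4050


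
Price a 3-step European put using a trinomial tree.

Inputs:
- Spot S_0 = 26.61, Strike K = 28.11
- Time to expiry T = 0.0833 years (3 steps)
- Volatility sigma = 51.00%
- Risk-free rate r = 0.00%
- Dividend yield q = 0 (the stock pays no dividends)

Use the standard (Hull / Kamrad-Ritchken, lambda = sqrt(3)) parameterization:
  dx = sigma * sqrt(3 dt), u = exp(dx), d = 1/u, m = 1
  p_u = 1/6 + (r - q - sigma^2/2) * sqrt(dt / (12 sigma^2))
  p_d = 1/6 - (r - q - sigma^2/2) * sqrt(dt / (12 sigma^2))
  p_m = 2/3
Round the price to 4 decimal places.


Answer: Price = V(0,0) = 2.5069

Derivation:
dt = T/N = 0.027767; dx = sigma*sqrt(3*dt) = 0.147195
u = exp(dx) = 1.158580; d = 1/u = 0.863126
p_u = 0.154400, p_m = 0.666667, p_d = 0.178933
Discount per step: exp(-r*dt) = 1.000000
Stock lattice S(k, j) with j the centered position index:
  k=0: S(0,+0) = 26.6100
  k=1: S(1,-1) = 22.9678; S(1,+0) = 26.6100; S(1,+1) = 30.8298
  k=2: S(2,-2) = 19.8241; S(2,-1) = 22.9678; S(2,+0) = 26.6100; S(2,+1) = 30.8298; S(2,+2) = 35.7188
  k=3: S(3,-3) = 17.1107; S(3,-2) = 19.8241; S(3,-1) = 22.9678; S(3,+0) = 26.6100; S(3,+1) = 30.8298; S(3,+2) = 35.7188; S(3,+3) = 41.3831
Terminal payoffs V(N, j) = max(K - S_T, 0):
  V(3,-3) = 10.999326; V(3,-2) = 8.285920; V(3,-1) = 5.142223; V(3,+0) = 1.500000; V(3,+1) = 0.000000; V(3,+2) = 0.000000; V(3,+3) = 0.000000
Backward induction: V(k, j) = exp(-r*dt) * [p_u * V(k+1, j+1) + p_m * V(k+1, j) + p_d * V(k+1, j-1)]
  V(2,-2) = exp(-r*dt) * [p_u*5.142223 + p_m*8.285920 + p_d*10.999326] = 8.286050
  V(2,-1) = exp(-r*dt) * [p_u*1.500000 + p_m*5.142223 + p_d*8.285920] = 5.142373
  V(2,+0) = exp(-r*dt) * [p_u*0.000000 + p_m*1.500000 + p_d*5.142223] = 1.920113
  V(2,+1) = exp(-r*dt) * [p_u*0.000000 + p_m*0.000000 + p_d*1.500000] = 0.268399
  V(2,+2) = exp(-r*dt) * [p_u*0.000000 + p_m*0.000000 + p_d*0.000000] = 0.000000
  V(1,-1) = exp(-r*dt) * [p_u*1.920113 + p_m*5.142373 + p_d*8.286050] = 5.207362
  V(1,+0) = exp(-r*dt) * [p_u*0.268399 + p_m*1.920113 + p_d*5.142373] = 2.241656
  V(1,+1) = exp(-r*dt) * [p_u*0.000000 + p_m*0.268399 + p_d*1.920113] = 0.522504
  V(0,+0) = exp(-r*dt) * [p_u*0.522504 + p_m*2.241656 + p_d*5.207362] = 2.506881


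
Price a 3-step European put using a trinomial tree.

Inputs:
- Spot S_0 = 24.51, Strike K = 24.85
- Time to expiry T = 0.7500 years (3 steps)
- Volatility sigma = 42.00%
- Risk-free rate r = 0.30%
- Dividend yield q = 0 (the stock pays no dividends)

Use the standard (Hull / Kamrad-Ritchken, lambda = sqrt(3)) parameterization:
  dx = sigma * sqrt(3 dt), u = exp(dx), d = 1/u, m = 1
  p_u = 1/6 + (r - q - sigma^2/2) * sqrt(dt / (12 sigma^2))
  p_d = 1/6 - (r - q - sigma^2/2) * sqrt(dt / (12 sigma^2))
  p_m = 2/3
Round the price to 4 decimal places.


Answer: Price = V(0,0) = 3.4187

Derivation:
dt = T/N = 0.250000; dx = sigma*sqrt(3*dt) = 0.363731
u = exp(dx) = 1.438687; d = 1/u = 0.695078
p_u = 0.137387, p_m = 0.666667, p_d = 0.195947
Discount per step: exp(-r*dt) = 0.999250
Stock lattice S(k, j) with j the centered position index:
  k=0: S(0,+0) = 24.5100
  k=1: S(1,-1) = 17.0364; S(1,+0) = 24.5100; S(1,+1) = 35.2622
  k=2: S(2,-2) = 11.8416; S(2,-1) = 17.0364; S(2,+0) = 24.5100; S(2,+1) = 35.2622; S(2,+2) = 50.7313
  k=3: S(3,-3) = 8.2308; S(3,-2) = 11.8416; S(3,-1) = 17.0364; S(3,+0) = 24.5100; S(3,+1) = 35.2622; S(3,+2) = 50.7313; S(3,+3) = 72.9864
Terminal payoffs V(N, j) = max(K - S_T, 0):
  V(3,-3) = 16.619151; V(3,-2) = 13.008387; V(3,-1) = 7.813629; V(3,+0) = 0.340000; V(3,+1) = 0.000000; V(3,+2) = 0.000000; V(3,+3) = 0.000000
Backward induction: V(k, j) = exp(-r*dt) * [p_u * V(k+1, j+1) + p_m * V(k+1, j) + p_d * V(k+1, j-1)]
  V(2,-2) = exp(-r*dt) * [p_u*7.813629 + p_m*13.008387 + p_d*16.619151] = 12.992465
  V(2,-1) = exp(-r*dt) * [p_u*0.340000 + p_m*7.813629 + p_d*13.008387] = 7.798895
  V(2,+0) = exp(-r*dt) * [p_u*0.000000 + p_m*0.340000 + p_d*7.813629] = 1.756403
  V(2,+1) = exp(-r*dt) * [p_u*0.000000 + p_m*0.000000 + p_d*0.340000] = 0.066572
  V(2,+2) = exp(-r*dt) * [p_u*0.000000 + p_m*0.000000 + p_d*0.000000] = 0.000000
  V(1,-1) = exp(-r*dt) * [p_u*1.756403 + p_m*7.798895 + p_d*12.992465] = 7.980411
  V(1,+0) = exp(-r*dt) * [p_u*0.066572 + p_m*1.756403 + p_d*7.798895] = 2.706218
  V(1,+1) = exp(-r*dt) * [p_u*0.000000 + p_m*0.066572 + p_d*1.756403] = 0.388251
  V(0,+0) = exp(-r*dt) * [p_u*0.388251 + p_m*2.706218 + p_d*7.980411] = 3.418655


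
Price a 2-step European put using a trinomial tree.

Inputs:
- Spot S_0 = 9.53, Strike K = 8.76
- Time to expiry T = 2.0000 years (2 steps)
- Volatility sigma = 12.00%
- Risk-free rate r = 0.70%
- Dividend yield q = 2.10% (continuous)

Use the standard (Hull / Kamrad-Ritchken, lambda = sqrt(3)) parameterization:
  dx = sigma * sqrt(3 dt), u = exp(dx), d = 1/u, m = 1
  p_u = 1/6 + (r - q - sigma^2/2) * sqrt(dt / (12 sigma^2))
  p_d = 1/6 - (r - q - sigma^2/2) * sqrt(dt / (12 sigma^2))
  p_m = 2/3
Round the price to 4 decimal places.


dt = T/N = 1.000000; dx = sigma*sqrt(3*dt) = 0.207846
u = exp(dx) = 1.231024; d = 1/u = 0.812332
p_u = 0.115667, p_m = 0.666667, p_d = 0.217666
Discount per step: exp(-r*dt) = 0.993024
Stock lattice S(k, j) with j the centered position index:
  k=0: S(0,+0) = 9.5300
  k=1: S(1,-1) = 7.7415; S(1,+0) = 9.5300; S(1,+1) = 11.7317
  k=2: S(2,-2) = 6.2887; S(2,-1) = 7.7415; S(2,+0) = 9.5300; S(2,+1) = 11.7317; S(2,+2) = 14.4419
Terminal payoffs V(N, j) = max(K - S_T, 0):
  V(2,-2) = 2.471312; V(2,-1) = 1.018476; V(2,+0) = 0.000000; V(2,+1) = 0.000000; V(2,+2) = 0.000000
Backward induction: V(k, j) = exp(-r*dt) * [p_u * V(k+1, j+1) + p_m * V(k+1, j) + p_d * V(k+1, j-1)]
  V(1,-1) = exp(-r*dt) * [p_u*0.000000 + p_m*1.018476 + p_d*2.471312] = 1.208416
  V(1,+0) = exp(-r*dt) * [p_u*0.000000 + p_m*0.000000 + p_d*1.018476] = 0.220141
  V(1,+1) = exp(-r*dt) * [p_u*0.000000 + p_m*0.000000 + p_d*0.000000] = 0.000000
  V(0,+0) = exp(-r*dt) * [p_u*0.000000 + p_m*0.220141 + p_d*1.208416] = 0.406933

Answer: Price = V(0,0) = 0.4069


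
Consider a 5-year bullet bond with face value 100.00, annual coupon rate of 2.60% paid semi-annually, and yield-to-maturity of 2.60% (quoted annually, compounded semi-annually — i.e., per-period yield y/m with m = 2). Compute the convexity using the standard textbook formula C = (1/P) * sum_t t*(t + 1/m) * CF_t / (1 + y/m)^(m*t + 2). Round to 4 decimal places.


Coupon per period c = face * coupon_rate / m = 1.300000
Periods per year m = 2; per-period yield y/m = 0.013000
Number of cashflows N = 10
Cashflows (t years, CF_t, discount factor 1/(1+y/m)^(m*t), PV):
  t = 0.5000: CF_t = 1.300000, DF = 0.987167, PV = 1.283317
  t = 1.0000: CF_t = 1.300000, DF = 0.974498, PV = 1.266848
  t = 1.5000: CF_t = 1.300000, DF = 0.961992, PV = 1.250590
  t = 2.0000: CF_t = 1.300000, DF = 0.949647, PV = 1.234541
  t = 2.5000: CF_t = 1.300000, DF = 0.937460, PV = 1.218698
  t = 3.0000: CF_t = 1.300000, DF = 0.925429, PV = 1.203058
  t = 3.5000: CF_t = 1.300000, DF = 0.913553, PV = 1.187619
  t = 4.0000: CF_t = 1.300000, DF = 0.901829, PV = 1.172378
  t = 4.5000: CF_t = 1.300000, DF = 0.890256, PV = 1.157333
  t = 5.0000: CF_t = 101.300000, DF = 0.878831, PV = 89.025617
Price P = sum_t PV_t = 100.000000
Convexity numerator sum_t t*(t + 1/m) * CF_t / (1+y/m)^(m*t + 2):
  t = 0.5000: term = 0.625295
  t = 1.0000: term = 1.851812
  t = 1.5000: term = 3.656094
  t = 2.0000: term = 6.015292
  t = 2.5000: term = 8.907145
  t = 3.0000: term = 12.309973
  t = 3.5000: term = 16.202662
  t = 4.0000: term = 20.564654
  t = 4.5000: term = 25.375930
  t = 5.0000: term = 2385.771218
Convexity = (1/P) * sum = 2481.280074 / 100.000000 = 24.812801

Answer: Convexity = 24.8128


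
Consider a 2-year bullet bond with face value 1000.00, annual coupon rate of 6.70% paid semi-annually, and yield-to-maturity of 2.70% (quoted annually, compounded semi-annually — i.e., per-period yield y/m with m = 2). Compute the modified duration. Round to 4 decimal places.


Coupon per period c = face * coupon_rate / m = 33.500000
Periods per year m = 2; per-period yield y/m = 0.013500
Number of cashflows N = 4
Cashflows (t years, CF_t, discount factor 1/(1+y/m)^(m*t), PV):
  t = 0.5000: CF_t = 33.500000, DF = 0.986680, PV = 33.053774
  t = 1.0000: CF_t = 33.500000, DF = 0.973537, PV = 32.613492
  t = 1.5000: CF_t = 33.500000, DF = 0.960569, PV = 32.179074
  t = 2.0000: CF_t = 1033.500000, DF = 0.947774, PV = 979.524874
Price P = sum_t PV_t = 1077.371214
First compute Macaulay numerator sum_t t * PV_t:
  t * PV_t at t = 0.5000: 16.526887
  t * PV_t at t = 1.0000: 32.613492
  t * PV_t at t = 1.5000: 48.268612
  t * PV_t at t = 2.0000: 1959.049748
Macaulay duration D = 2056.458738 / 1077.371214 = 1.908775
Modified duration = D / (1 + y/m) = 1.908775 / (1 + 0.013500) = 1.883349

Answer: Modified duration = 1.8833


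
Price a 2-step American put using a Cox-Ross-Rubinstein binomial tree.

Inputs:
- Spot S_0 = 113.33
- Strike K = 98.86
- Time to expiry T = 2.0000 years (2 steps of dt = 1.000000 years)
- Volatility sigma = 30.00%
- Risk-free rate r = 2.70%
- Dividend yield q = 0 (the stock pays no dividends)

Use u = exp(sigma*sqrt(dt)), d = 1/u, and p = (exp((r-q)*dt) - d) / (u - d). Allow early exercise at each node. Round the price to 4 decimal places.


Answer: Price = V(0,0) = 9.7391

Derivation:
dt = T/N = 1.000000
u = exp(sigma*sqrt(dt)) = 1.349859; d = 1/u = 0.740818
p = (exp((r-q)*dt) - d) / (u - d) = 0.470493
Discount per step: exp(-r*dt) = 0.973361
Stock lattice S(k, i) with i counting down-moves:
  k=0: S(0,0) = 113.3300
  k=1: S(1,0) = 152.9795; S(1,1) = 83.9569
  k=2: S(2,0) = 206.5007; S(2,1) = 113.3300; S(2,2) = 62.1968
Terminal payoffs V(N, i) = max(K - S_T, 0):
  V(2,0) = 0.000000; V(2,1) = 0.000000; V(2,2) = 36.663177
Backward induction: V(k, i) = exp(-r*dt) * [p * V(k+1, i) + (1-p) * V(k+1, i+1)]; then take max(V_cont, immediate exercise) for American.
  V(1,0) = exp(-r*dt) * [p*0.000000 + (1-p)*0.000000] = 0.000000; exercise = 0.000000; V(1,0) = max -> 0.000000
  V(1,1) = exp(-r*dt) * [p*0.000000 + (1-p)*36.663177] = 18.896245; exercise = 14.903071; V(1,1) = max -> 18.896245
  V(0,0) = exp(-r*dt) * [p*0.000000 + (1-p)*18.896245] = 9.739147; exercise = 0.000000; V(0,0) = max -> 9.739147


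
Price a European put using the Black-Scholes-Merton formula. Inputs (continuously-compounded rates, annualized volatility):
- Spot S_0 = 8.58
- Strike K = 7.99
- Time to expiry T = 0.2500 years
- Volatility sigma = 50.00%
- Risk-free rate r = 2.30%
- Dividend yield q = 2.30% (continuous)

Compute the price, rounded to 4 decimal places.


d1 = (ln(S/K) + (r - q + 0.5*sigma^2) * T) / (sigma * sqrt(T)) = 0.40997261
d2 = d1 - sigma * sqrt(T) = 0.15997261
exp(-rT) = 0.99426650; exp(-qT) = 0.99426650
P = K * exp(-rT) * N(-d2) - S_0 * exp(-qT) * N(-d1)
N(-d1) = 0.34091302; N(-d2) = 0.43645132
P = 7.9900 * 0.99426650 * 0.43645132 - 8.5800 * 0.99426650 * 0.34091302 = 0.5590

Answer: Price = 0.5590


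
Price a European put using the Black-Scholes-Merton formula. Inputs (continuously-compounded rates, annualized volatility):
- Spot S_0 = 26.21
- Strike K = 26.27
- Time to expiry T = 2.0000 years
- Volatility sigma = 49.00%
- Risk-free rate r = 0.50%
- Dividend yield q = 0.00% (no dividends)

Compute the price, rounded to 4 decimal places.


Answer: Price = 6.9759

Derivation:
d1 = (ln(S/K) + (r - q + 0.5*sigma^2) * T) / (sigma * sqrt(T)) = 0.35761336
d2 = d1 - sigma * sqrt(T) = -0.33535129
exp(-rT) = 0.99004983; exp(-qT) = 1.00000000
P = K * exp(-rT) * N(-d2) - S_0 * exp(-qT) * N(-d1)
N(-d1) = 0.36031634; N(-d2) = 0.63131995
P = 26.2700 * 0.99004983 * 0.63131995 - 26.2100 * 1.00000000 * 0.36031634 = 6.9759


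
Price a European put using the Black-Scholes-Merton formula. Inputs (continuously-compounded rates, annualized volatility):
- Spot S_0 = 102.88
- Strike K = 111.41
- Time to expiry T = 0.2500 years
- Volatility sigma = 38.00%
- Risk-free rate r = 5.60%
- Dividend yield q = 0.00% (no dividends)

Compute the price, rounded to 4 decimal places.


Answer: Price = 12.0155

Derivation:
d1 = (ln(S/K) + (r - q + 0.5*sigma^2) * T) / (sigma * sqrt(T)) = -0.25054647
d2 = d1 - sigma * sqrt(T) = -0.44054647
exp(-rT) = 0.98609754; exp(-qT) = 1.00000000
P = K * exp(-rT) * N(-d2) - S_0 * exp(-qT) * N(-d1)
N(-d1) = 0.59891761; N(-d2) = 0.67022932
P = 111.4100 * 0.98609754 * 0.67022932 - 102.8800 * 1.00000000 * 0.59891761 = 12.0155


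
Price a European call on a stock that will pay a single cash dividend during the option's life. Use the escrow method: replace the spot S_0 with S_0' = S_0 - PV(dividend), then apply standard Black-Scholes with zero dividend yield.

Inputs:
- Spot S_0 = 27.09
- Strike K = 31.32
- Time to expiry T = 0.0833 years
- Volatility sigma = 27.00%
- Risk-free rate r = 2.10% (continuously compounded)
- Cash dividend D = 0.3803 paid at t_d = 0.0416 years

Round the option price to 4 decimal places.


Answer: Price = 0.0181

Derivation:
PV(D) = D * exp(-r * t_d) = 0.3803 * 0.99912678 = 0.37996791
S_0' = S_0 - PV(D) = 27.0900 - 0.37996791 = 26.71003209
d1 = (ln(S_0'/K) + (r + sigma^2/2)*T) / (sigma*sqrt(T)) = -1.98176062
d2 = d1 - sigma*sqrt(T) = -2.05968731
exp(-rT) = 0.99825223
N(d1) = 0.02375302; N(d2) = 0.01971422
C = S_0' * N(d1) - K * exp(-rT) * N(d2) = 26.71003209 * 0.02375302 - 31.3200 * 0.99825223 * 0.01971422 = 0.0181


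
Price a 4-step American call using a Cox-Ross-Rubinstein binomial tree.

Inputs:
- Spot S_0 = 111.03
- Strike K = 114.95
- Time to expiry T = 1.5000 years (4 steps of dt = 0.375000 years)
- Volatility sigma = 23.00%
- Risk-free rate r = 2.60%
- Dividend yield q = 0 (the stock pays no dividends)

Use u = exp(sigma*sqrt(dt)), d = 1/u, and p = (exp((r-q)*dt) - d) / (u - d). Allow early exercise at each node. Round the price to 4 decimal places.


dt = T/N = 0.375000
u = exp(sigma*sqrt(dt)) = 1.151247; d = 1/u = 0.868623
p = (exp((r-q)*dt) - d) / (u - d) = 0.499514
Discount per step: exp(-r*dt) = 0.990297
Stock lattice S(k, i) with i counting down-moves:
  k=0: S(0,0) = 111.0300
  k=1: S(1,0) = 127.8229; S(1,1) = 96.4433
  k=2: S(2,0) = 147.1558; S(2,1) = 111.0300; S(2,2) = 83.7729
  k=3: S(3,0) = 169.4126; S(3,1) = 127.8229; S(3,2) = 96.4433; S(3,3) = 72.7671
  k=4: S(4,0) = 195.0358; S(4,1) = 147.1558; S(4,2) = 111.0300; S(4,3) = 83.7729; S(4,4) = 63.2072
Terminal payoffs V(N, i) = max(S_T - K, 0):
  V(4,0) = 80.085789; V(4,1) = 32.205780; V(4,2) = 0.000000; V(4,3) = 0.000000; V(4,4) = 0.000000
Backward induction: V(k, i) = exp(-r*dt) * [p * V(k+1, i) + (1-p) * V(k+1, i+1)]; then take max(V_cont, immediate exercise) for American.
  V(3,0) = exp(-r*dt) * [p*80.085789 + (1-p)*32.205780] = 55.577960; exercise = 54.462643; V(3,0) = max -> 55.577960
  V(3,1) = exp(-r*dt) * [p*32.205780 + (1-p)*0.000000] = 15.931137; exercise = 12.872949; V(3,1) = max -> 15.931137
  V(3,2) = exp(-r*dt) * [p*0.000000 + (1-p)*0.000000] = 0.000000; exercise = 0.000000; V(3,2) = max -> 0.000000
  V(3,3) = exp(-r*dt) * [p*0.000000 + (1-p)*0.000000] = 0.000000; exercise = 0.000000; V(3,3) = max -> 0.000000
  V(2,0) = exp(-r*dt) * [p*55.577960 + (1-p)*15.931137] = 35.388538; exercise = 32.205780; V(2,0) = max -> 35.388538
  V(2,1) = exp(-r*dt) * [p*15.931137 + (1-p)*0.000000] = 7.880607; exercise = 0.000000; V(2,1) = max -> 7.880607
  V(2,2) = exp(-r*dt) * [p*0.000000 + (1-p)*0.000000] = 0.000000; exercise = 0.000000; V(2,2) = max -> 0.000000
  V(1,0) = exp(-r*dt) * [p*35.388538 + (1-p)*7.880607] = 21.411410; exercise = 12.872949; V(1,0) = max -> 21.411410
  V(1,1) = exp(-r*dt) * [p*7.880607 + (1-p)*0.000000] = 3.898276; exercise = 0.000000; V(1,1) = max -> 3.898276
  V(0,0) = exp(-r*dt) * [p*21.411410 + (1-p)*3.898276] = 12.523622; exercise = 0.000000; V(0,0) = max -> 12.523622

Answer: Price = V(0,0) = 12.5236


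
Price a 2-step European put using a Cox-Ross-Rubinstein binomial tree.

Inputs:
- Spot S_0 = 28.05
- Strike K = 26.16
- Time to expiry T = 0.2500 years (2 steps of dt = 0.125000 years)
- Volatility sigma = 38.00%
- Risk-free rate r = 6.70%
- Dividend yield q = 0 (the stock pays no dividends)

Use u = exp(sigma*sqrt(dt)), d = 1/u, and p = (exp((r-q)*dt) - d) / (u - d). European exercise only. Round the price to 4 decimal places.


Answer: Price = V(0,0) = 1.1711

Derivation:
dt = T/N = 0.125000
u = exp(sigma*sqrt(dt)) = 1.143793; d = 1/u = 0.874284
p = (exp((r-q)*dt) - d) / (u - d) = 0.497668
Discount per step: exp(-r*dt) = 0.991660
Stock lattice S(k, i) with i counting down-moves:
  k=0: S(0,0) = 28.0500
  k=1: S(1,0) = 32.0834; S(1,1) = 24.5237
  k=2: S(2,0) = 36.6968; S(2,1) = 28.0500; S(2,2) = 21.4406
Terminal payoffs V(N, i) = max(K - S_T, 0):
  V(2,0) = 0.000000; V(2,1) = 0.000000; V(2,2) = 4.719363
Backward induction: V(k, i) = exp(-r*dt) * [p * V(k+1, i) + (1-p) * V(k+1, i+1)].
  V(1,0) = exp(-r*dt) * [p*0.000000 + (1-p)*0.000000] = 0.000000
  V(1,1) = exp(-r*dt) * [p*0.000000 + (1-p)*4.719363] = 2.350914
  V(0,0) = exp(-r*dt) * [p*0.000000 + (1-p)*2.350914] = 1.171090


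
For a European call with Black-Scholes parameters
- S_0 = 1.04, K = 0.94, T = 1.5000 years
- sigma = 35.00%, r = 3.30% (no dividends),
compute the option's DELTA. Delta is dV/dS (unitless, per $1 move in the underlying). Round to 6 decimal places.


Answer: Delta = 0.714183

Derivation:
d1 = 0.5656481083; d2 = 0.1369874033
phi(d1) = 0.3399633625; exp(-qT) = 1.0000000000; exp(-rT) = 0.9517051581
N(d1) = 0.7141834914
Delta = exp(-qT) * N(d1) = 1.0000000000 * 0.7141834914 = 0.714183


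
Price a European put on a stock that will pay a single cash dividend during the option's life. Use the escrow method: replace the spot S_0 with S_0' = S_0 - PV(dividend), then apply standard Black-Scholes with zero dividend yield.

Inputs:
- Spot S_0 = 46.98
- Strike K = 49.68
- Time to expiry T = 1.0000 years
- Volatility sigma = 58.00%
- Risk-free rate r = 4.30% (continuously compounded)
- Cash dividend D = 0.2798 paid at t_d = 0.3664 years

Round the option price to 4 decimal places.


Answer: Price = 11.2058

Derivation:
PV(D) = D * exp(-r * t_d) = 0.2798 * 0.98436826 = 0.27542624
S_0' = S_0 - PV(D) = 46.9800 - 0.27542624 = 46.70457376
d1 = (ln(S_0'/K) + (r + sigma^2/2)*T) / (sigma*sqrt(T)) = 0.25765459
d2 = d1 - sigma*sqrt(T) = -0.32234541
exp(-rT) = 0.95791139
N(-d1) = 0.39833675; N(-d2) = 0.62640448
P = K * exp(-rT) * N(-d2) - S_0' * N(-d1) = 49.6800 * 0.95791139 * 0.62640448 - 46.70457376 * 0.39833675 = 11.2058
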